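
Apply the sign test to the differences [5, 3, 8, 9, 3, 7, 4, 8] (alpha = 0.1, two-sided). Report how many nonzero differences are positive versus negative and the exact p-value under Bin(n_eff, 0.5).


Step 1: Discard zero differences. Original n = 8; n_eff = number of nonzero differences = 8.
Nonzero differences (with sign): +5, +3, +8, +9, +3, +7, +4, +8
Step 2: Count signs: positive = 8, negative = 0.
Step 3: Under H0: P(positive) = 0.5, so the number of positives S ~ Bin(8, 0.5).
Step 4: Two-sided exact p-value = sum of Bin(8,0.5) probabilities at or below the observed probability = 0.007812.
Step 5: alpha = 0.1. reject H0.

n_eff = 8, pos = 8, neg = 0, p = 0.007812, reject H0.


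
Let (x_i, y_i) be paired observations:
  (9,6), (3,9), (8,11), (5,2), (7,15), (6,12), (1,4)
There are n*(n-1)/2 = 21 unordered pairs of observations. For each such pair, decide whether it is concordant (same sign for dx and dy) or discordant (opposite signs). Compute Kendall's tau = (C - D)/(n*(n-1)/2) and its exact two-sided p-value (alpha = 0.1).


Step 1: Enumerate the 21 unordered pairs (i,j) with i<j and classify each by sign(x_j-x_i) * sign(y_j-y_i).
  (1,2):dx=-6,dy=+3->D; (1,3):dx=-1,dy=+5->D; (1,4):dx=-4,dy=-4->C; (1,5):dx=-2,dy=+9->D
  (1,6):dx=-3,dy=+6->D; (1,7):dx=-8,dy=-2->C; (2,3):dx=+5,dy=+2->C; (2,4):dx=+2,dy=-7->D
  (2,5):dx=+4,dy=+6->C; (2,6):dx=+3,dy=+3->C; (2,7):dx=-2,dy=-5->C; (3,4):dx=-3,dy=-9->C
  (3,5):dx=-1,dy=+4->D; (3,6):dx=-2,dy=+1->D; (3,7):dx=-7,dy=-7->C; (4,5):dx=+2,dy=+13->C
  (4,6):dx=+1,dy=+10->C; (4,7):dx=-4,dy=+2->D; (5,6):dx=-1,dy=-3->C; (5,7):dx=-6,dy=-11->C
  (6,7):dx=-5,dy=-8->C
Step 2: C = 13, D = 8, total pairs = 21.
Step 3: tau = (C - D)/(n(n-1)/2) = (13 - 8)/21 = 0.238095.
Step 4: Exact two-sided p-value (enumerate n! = 5040 permutations of y under H0): p = 0.561905.
Step 5: alpha = 0.1. fail to reject H0.

tau_b = 0.2381 (C=13, D=8), p = 0.561905, fail to reject H0.


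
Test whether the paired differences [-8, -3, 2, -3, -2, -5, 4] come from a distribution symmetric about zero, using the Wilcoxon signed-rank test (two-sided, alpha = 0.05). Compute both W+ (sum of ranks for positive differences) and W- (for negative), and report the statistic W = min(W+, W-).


Step 1: Drop any zero differences (none here) and take |d_i|.
|d| = [8, 3, 2, 3, 2, 5, 4]
Step 2: Midrank |d_i| (ties get averaged ranks).
ranks: |8|->7, |3|->3.5, |2|->1.5, |3|->3.5, |2|->1.5, |5|->6, |4|->5
Step 3: Attach original signs; sum ranks with positive sign and with negative sign.
W+ = 1.5 + 5 = 6.5
W- = 7 + 3.5 + 3.5 + 1.5 + 6 = 21.5
(Check: W+ + W- = 28 should equal n(n+1)/2 = 28.)
Step 4: Test statistic W = min(W+, W-) = 6.5.
Step 5: Ties in |d|, so use the tie-corrected normal approximation.
        E[W] = n(n+1)/4 = 7*8/4 = 14.
        Tie groups: |d|=2 (t=2), |d|=3 (t=2); sum(t^3 - t) = 12.
        Var[W] = n(n+1)(2n+1)/24 - sum(t^3-t)/48 = 840/24 - 12/48 = 34.75.
        z = (W - E[W]) / sqrt(Var[W]) = (6.5 - 14) / 5.8949 = -1.2723.
        Two-sided p = 2*Phi(z) = 0.203272.
Step 6: alpha = 0.05. fail to reject H0.

W+ = 6.5, W- = 21.5, W = min = 6.5, p = 0.203272, fail to reject H0.


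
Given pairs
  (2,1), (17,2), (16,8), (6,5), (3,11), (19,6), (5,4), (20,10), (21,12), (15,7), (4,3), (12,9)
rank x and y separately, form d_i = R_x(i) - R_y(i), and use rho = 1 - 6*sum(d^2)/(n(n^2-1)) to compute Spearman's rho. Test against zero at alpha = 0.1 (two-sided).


Step 1: Rank x and y separately (midranks; no ties here).
rank(x): 2->1, 17->9, 16->8, 6->5, 3->2, 19->10, 5->4, 20->11, 21->12, 15->7, 4->3, 12->6
rank(y): 1->1, 2->2, 8->8, 5->5, 11->11, 6->6, 4->4, 10->10, 12->12, 7->7, 3->3, 9->9
Step 2: d_i = R_x(i) - R_y(i); compute d_i^2.
  (1-1)^2=0, (9-2)^2=49, (8-8)^2=0, (5-5)^2=0, (2-11)^2=81, (10-6)^2=16, (4-4)^2=0, (11-10)^2=1, (12-12)^2=0, (7-7)^2=0, (3-3)^2=0, (6-9)^2=9
sum(d^2) = 156.
Step 3: rho = 1 - 6*156 / (12*(12^2 - 1)) = 1 - 936/1716 = 0.454545.
Step 4: Under H0, t = rho * sqrt((n-2)/(1-rho^2)) = 1.6137 ~ t(10).
Step 5: Two-sided p-value from the t-distribution with 10 df = 0.137658.
Step 6: alpha = 0.1. fail to reject H0.

rho = 0.4545, p = 0.137658, fail to reject H0 at alpha = 0.1.


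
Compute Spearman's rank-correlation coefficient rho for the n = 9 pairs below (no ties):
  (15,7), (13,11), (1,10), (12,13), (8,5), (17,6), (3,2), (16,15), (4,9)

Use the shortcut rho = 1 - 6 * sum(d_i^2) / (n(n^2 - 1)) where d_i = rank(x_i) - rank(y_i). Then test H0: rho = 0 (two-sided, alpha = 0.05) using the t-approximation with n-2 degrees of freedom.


Step 1: Rank x and y separately (midranks; no ties here).
rank(x): 15->7, 13->6, 1->1, 12->5, 8->4, 17->9, 3->2, 16->8, 4->3
rank(y): 7->4, 11->7, 10->6, 13->8, 5->2, 6->3, 2->1, 15->9, 9->5
Step 2: d_i = R_x(i) - R_y(i); compute d_i^2.
  (7-4)^2=9, (6-7)^2=1, (1-6)^2=25, (5-8)^2=9, (4-2)^2=4, (9-3)^2=36, (2-1)^2=1, (8-9)^2=1, (3-5)^2=4
sum(d^2) = 90.
Step 3: rho = 1 - 6*90 / (9*(9^2 - 1)) = 1 - 540/720 = 0.250000.
Step 4: Under H0, t = rho * sqrt((n-2)/(1-rho^2)) = 0.6831 ~ t(7).
Step 5: Two-sided p-value from the t-distribution with 7 df = 0.516490.
Step 6: alpha = 0.05. fail to reject H0.

rho = 0.2500, p = 0.516490, fail to reject H0 at alpha = 0.05.


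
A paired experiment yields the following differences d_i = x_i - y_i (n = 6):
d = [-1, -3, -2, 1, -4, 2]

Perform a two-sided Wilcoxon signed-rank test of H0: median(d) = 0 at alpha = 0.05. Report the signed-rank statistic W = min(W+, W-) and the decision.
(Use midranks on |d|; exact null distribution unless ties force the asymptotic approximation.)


Step 1: Drop any zero differences (none here) and take |d_i|.
|d| = [1, 3, 2, 1, 4, 2]
Step 2: Midrank |d_i| (ties get averaged ranks).
ranks: |1|->1.5, |3|->5, |2|->3.5, |1|->1.5, |4|->6, |2|->3.5
Step 3: Attach original signs; sum ranks with positive sign and with negative sign.
W+ = 1.5 + 3.5 = 5
W- = 1.5 + 5 + 3.5 + 6 = 16
(Check: W+ + W- = 21 should equal n(n+1)/2 = 21.)
Step 4: Test statistic W = min(W+, W-) = 5.
Step 5: Ties in |d|, so use the tie-corrected normal approximation.
        E[W] = n(n+1)/4 = 6*7/4 = 10.5.
        Tie groups: |d|=1 (t=2), |d|=2 (t=2); sum(t^3 - t) = 12.
        Var[W] = n(n+1)(2n+1)/24 - sum(t^3-t)/48 = 546/24 - 12/48 = 22.5.
        z = (W - E[W]) / sqrt(Var[W]) = (5 - 10.5) / 4.7434 = -1.1595.
        Two-sided p = 2*Phi(z) = 0.246252.
Step 6: alpha = 0.05. fail to reject H0.

W+ = 5, W- = 16, W = min = 5, p = 0.246252, fail to reject H0.


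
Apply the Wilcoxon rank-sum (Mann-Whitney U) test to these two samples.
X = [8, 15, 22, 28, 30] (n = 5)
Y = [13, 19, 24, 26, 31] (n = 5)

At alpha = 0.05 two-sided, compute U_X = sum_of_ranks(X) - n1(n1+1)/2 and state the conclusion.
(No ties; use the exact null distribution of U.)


Step 1: Combine and sort all 10 observations; assign midranks.
sorted (value, group): (8,X), (13,Y), (15,X), (19,Y), (22,X), (24,Y), (26,Y), (28,X), (30,X), (31,Y)
ranks: 8->1, 13->2, 15->3, 19->4, 22->5, 24->6, 26->7, 28->8, 30->9, 31->10
Step 2: Rank sum for X: R1 = 1 + 3 + 5 + 8 + 9 = 26.
Step 3: U_X = R1 - n1(n1+1)/2 = 26 - 5*6/2 = 26 - 15 = 11.
       U_Y = n1*n2 - U_X = 25 - 11 = 14.
Step 4: No ties, so the exact null distribution of U (based on enumerating the C(10,5) = 252 equally likely rank assignments) gives the two-sided p-value.
Step 5: p-value = 0.841270; compare to alpha = 0.05. fail to reject H0.

U_X = 11, p = 0.841270, fail to reject H0 at alpha = 0.05.


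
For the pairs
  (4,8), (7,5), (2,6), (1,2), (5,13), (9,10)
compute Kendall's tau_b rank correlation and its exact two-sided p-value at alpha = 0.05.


Step 1: Enumerate the 15 unordered pairs (i,j) with i<j and classify each by sign(x_j-x_i) * sign(y_j-y_i).
  (1,2):dx=+3,dy=-3->D; (1,3):dx=-2,dy=-2->C; (1,4):dx=-3,dy=-6->C; (1,5):dx=+1,dy=+5->C
  (1,6):dx=+5,dy=+2->C; (2,3):dx=-5,dy=+1->D; (2,4):dx=-6,dy=-3->C; (2,5):dx=-2,dy=+8->D
  (2,6):dx=+2,dy=+5->C; (3,4):dx=-1,dy=-4->C; (3,5):dx=+3,dy=+7->C; (3,6):dx=+7,dy=+4->C
  (4,5):dx=+4,dy=+11->C; (4,6):dx=+8,dy=+8->C; (5,6):dx=+4,dy=-3->D
Step 2: C = 11, D = 4, total pairs = 15.
Step 3: tau = (C - D)/(n(n-1)/2) = (11 - 4)/15 = 0.466667.
Step 4: Exact two-sided p-value (enumerate n! = 720 permutations of y under H0): p = 0.272222.
Step 5: alpha = 0.05. fail to reject H0.

tau_b = 0.4667 (C=11, D=4), p = 0.272222, fail to reject H0.


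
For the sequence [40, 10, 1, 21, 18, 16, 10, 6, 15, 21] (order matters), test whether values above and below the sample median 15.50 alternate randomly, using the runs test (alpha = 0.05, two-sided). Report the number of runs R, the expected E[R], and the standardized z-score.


Step 1: Compute median = 15.50; label A = above, B = below.
Labels in order: ABBAAABBBA  (n_A = 5, n_B = 5)
Step 2: Count runs R = 5.
Step 3: Under H0 (random ordering), E[R] = 2*n_A*n_B/(n_A+n_B) + 1 = 2*5*5/10 + 1 = 6.0000.
        Var[R] = 2*n_A*n_B*(2*n_A*n_B - n_A - n_B) / ((n_A+n_B)^2 * (n_A+n_B-1)) = 2000/900 = 2.2222.
        SD[R] = 1.4907.
Step 4: Continuity-corrected z = (R + 0.5 - E[R]) / SD[R] = (5 + 0.5 - 6.0000) / 1.4907 = -0.3354.
Step 5: Two-sided p-value via normal approximation = 2*(1 - Phi(|z|)) = 0.737316.
Step 6: alpha = 0.05. fail to reject H0.

R = 5, z = -0.3354, p = 0.737316, fail to reject H0.


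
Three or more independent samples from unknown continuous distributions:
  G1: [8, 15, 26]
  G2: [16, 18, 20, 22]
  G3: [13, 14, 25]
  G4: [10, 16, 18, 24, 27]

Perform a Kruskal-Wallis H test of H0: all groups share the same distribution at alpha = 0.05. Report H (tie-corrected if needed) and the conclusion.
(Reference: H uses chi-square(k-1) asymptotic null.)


Step 1: Combine all N = 15 observations and assign midranks.
sorted (value, group, rank): (8,G1,1), (10,G4,2), (13,G3,3), (14,G3,4), (15,G1,5), (16,G2,6.5), (16,G4,6.5), (18,G2,8.5), (18,G4,8.5), (20,G2,10), (22,G2,11), (24,G4,12), (25,G3,13), (26,G1,14), (27,G4,15)
Step 2: Sum ranks within each group.
R_1 = 20 (n_1 = 3)
R_2 = 36 (n_2 = 4)
R_3 = 20 (n_3 = 3)
R_4 = 44 (n_4 = 5)
Step 3: H = 12/(N(N+1)) * sum(R_i^2/n_i) - 3(N+1)
     = 12/(15*16) * (20^2/3 + 36^2/4 + 20^2/3 + 44^2/5) - 3*16
     = 0.050000 * 977.867 - 48
     = 0.893333.
Step 4: Ties present; correction factor C = 1 - 12/(15^3 - 15) = 0.996429. Corrected H = 0.893333 / 0.996429 = 0.896535.
Step 5: Under H0, H ~ chi^2(3); p-value = 0.826264.
Step 6: alpha = 0.05. fail to reject H0.

H = 0.8965, df = 3, p = 0.826264, fail to reject H0.


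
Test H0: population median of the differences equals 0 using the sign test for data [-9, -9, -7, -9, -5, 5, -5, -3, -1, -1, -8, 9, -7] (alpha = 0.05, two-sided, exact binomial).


Step 1: Discard zero differences. Original n = 13; n_eff = number of nonzero differences = 13.
Nonzero differences (with sign): -9, -9, -7, -9, -5, +5, -5, -3, -1, -1, -8, +9, -7
Step 2: Count signs: positive = 2, negative = 11.
Step 3: Under H0: P(positive) = 0.5, so the number of positives S ~ Bin(13, 0.5).
Step 4: Two-sided exact p-value = sum of Bin(13,0.5) probabilities at or below the observed probability = 0.022461.
Step 5: alpha = 0.05. reject H0.

n_eff = 13, pos = 2, neg = 11, p = 0.022461, reject H0.


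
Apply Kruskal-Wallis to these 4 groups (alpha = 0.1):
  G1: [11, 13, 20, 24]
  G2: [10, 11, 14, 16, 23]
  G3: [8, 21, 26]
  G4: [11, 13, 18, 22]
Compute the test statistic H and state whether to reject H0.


Step 1: Combine all N = 16 observations and assign midranks.
sorted (value, group, rank): (8,G3,1), (10,G2,2), (11,G1,4), (11,G2,4), (11,G4,4), (13,G1,6.5), (13,G4,6.5), (14,G2,8), (16,G2,9), (18,G4,10), (20,G1,11), (21,G3,12), (22,G4,13), (23,G2,14), (24,G1,15), (26,G3,16)
Step 2: Sum ranks within each group.
R_1 = 36.5 (n_1 = 4)
R_2 = 37 (n_2 = 5)
R_3 = 29 (n_3 = 3)
R_4 = 33.5 (n_4 = 4)
Step 3: H = 12/(N(N+1)) * sum(R_i^2/n_i) - 3(N+1)
     = 12/(16*17) * (36.5^2/4 + 37^2/5 + 29^2/3 + 33.5^2/4) - 3*17
     = 0.044118 * 1167.76 - 51
     = 0.518750.
Step 4: Ties present; correction factor C = 1 - 30/(16^3 - 16) = 0.992647. Corrected H = 0.518750 / 0.992647 = 0.522593.
Step 5: Under H0, H ~ chi^2(3); p-value = 0.913901.
Step 6: alpha = 0.1. fail to reject H0.

H = 0.5226, df = 3, p = 0.913901, fail to reject H0.


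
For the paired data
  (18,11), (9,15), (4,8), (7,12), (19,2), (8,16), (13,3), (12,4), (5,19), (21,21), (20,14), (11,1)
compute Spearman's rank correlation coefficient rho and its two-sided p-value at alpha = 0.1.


Step 1: Rank x and y separately (midranks; no ties here).
rank(x): 18->9, 9->5, 4->1, 7->3, 19->10, 8->4, 13->8, 12->7, 5->2, 21->12, 20->11, 11->6
rank(y): 11->6, 15->9, 8->5, 12->7, 2->2, 16->10, 3->3, 4->4, 19->11, 21->12, 14->8, 1->1
Step 2: d_i = R_x(i) - R_y(i); compute d_i^2.
  (9-6)^2=9, (5-9)^2=16, (1-5)^2=16, (3-7)^2=16, (10-2)^2=64, (4-10)^2=36, (8-3)^2=25, (7-4)^2=9, (2-11)^2=81, (12-12)^2=0, (11-8)^2=9, (6-1)^2=25
sum(d^2) = 306.
Step 3: rho = 1 - 6*306 / (12*(12^2 - 1)) = 1 - 1836/1716 = -0.069930.
Step 4: Under H0, t = rho * sqrt((n-2)/(1-rho^2)) = -0.2217 ~ t(10).
Step 5: Two-sided p-value from the t-distribution with 10 df = 0.829024.
Step 6: alpha = 0.1. fail to reject H0.

rho = -0.0699, p = 0.829024, fail to reject H0 at alpha = 0.1.


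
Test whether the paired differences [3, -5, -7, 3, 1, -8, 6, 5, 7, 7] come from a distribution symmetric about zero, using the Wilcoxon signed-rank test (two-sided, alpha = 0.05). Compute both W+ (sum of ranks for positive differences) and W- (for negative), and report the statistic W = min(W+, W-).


Step 1: Drop any zero differences (none here) and take |d_i|.
|d| = [3, 5, 7, 3, 1, 8, 6, 5, 7, 7]
Step 2: Midrank |d_i| (ties get averaged ranks).
ranks: |3|->2.5, |5|->4.5, |7|->8, |3|->2.5, |1|->1, |8|->10, |6|->6, |5|->4.5, |7|->8, |7|->8
Step 3: Attach original signs; sum ranks with positive sign and with negative sign.
W+ = 2.5 + 2.5 + 1 + 6 + 4.5 + 8 + 8 = 32.5
W- = 4.5 + 8 + 10 = 22.5
(Check: W+ + W- = 55 should equal n(n+1)/2 = 55.)
Step 4: Test statistic W = min(W+, W-) = 22.5.
Step 5: Ties in |d|, so use the tie-corrected normal approximation.
        E[W] = n(n+1)/4 = 10*11/4 = 27.5.
        Tie groups: |d|=3 (t=2), |d|=5 (t=2), |d|=7 (t=3); sum(t^3 - t) = 36.
        Var[W] = n(n+1)(2n+1)/24 - sum(t^3-t)/48 = 2310/24 - 36/48 = 95.5.
        z = (W - E[W]) / sqrt(Var[W]) = (22.5 - 27.5) / 9.7724 = -0.5116.
        Two-sided p = 2*Phi(z) = 0.608900.
Step 6: alpha = 0.05. fail to reject H0.

W+ = 32.5, W- = 22.5, W = min = 22.5, p = 0.608900, fail to reject H0.


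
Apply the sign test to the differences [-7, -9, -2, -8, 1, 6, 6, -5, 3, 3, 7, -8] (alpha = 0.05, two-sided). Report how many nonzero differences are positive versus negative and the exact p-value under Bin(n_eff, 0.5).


Step 1: Discard zero differences. Original n = 12; n_eff = number of nonzero differences = 12.
Nonzero differences (with sign): -7, -9, -2, -8, +1, +6, +6, -5, +3, +3, +7, -8
Step 2: Count signs: positive = 6, negative = 6.
Step 3: Under H0: P(positive) = 0.5, so the number of positives S ~ Bin(12, 0.5).
Step 4: Two-sided exact p-value = sum of Bin(12,0.5) probabilities at or below the observed probability = 1.000000.
Step 5: alpha = 0.05. fail to reject H0.

n_eff = 12, pos = 6, neg = 6, p = 1.000000, fail to reject H0.


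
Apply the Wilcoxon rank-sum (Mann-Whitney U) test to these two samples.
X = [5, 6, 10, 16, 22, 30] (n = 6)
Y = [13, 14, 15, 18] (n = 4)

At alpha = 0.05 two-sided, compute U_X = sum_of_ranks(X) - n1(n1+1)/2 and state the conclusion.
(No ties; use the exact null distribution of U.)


Step 1: Combine and sort all 10 observations; assign midranks.
sorted (value, group): (5,X), (6,X), (10,X), (13,Y), (14,Y), (15,Y), (16,X), (18,Y), (22,X), (30,X)
ranks: 5->1, 6->2, 10->3, 13->4, 14->5, 15->6, 16->7, 18->8, 22->9, 30->10
Step 2: Rank sum for X: R1 = 1 + 2 + 3 + 7 + 9 + 10 = 32.
Step 3: U_X = R1 - n1(n1+1)/2 = 32 - 6*7/2 = 32 - 21 = 11.
       U_Y = n1*n2 - U_X = 24 - 11 = 13.
Step 4: No ties, so the exact null distribution of U (based on enumerating the C(10,6) = 210 equally likely rank assignments) gives the two-sided p-value.
Step 5: p-value = 0.914286; compare to alpha = 0.05. fail to reject H0.

U_X = 11, p = 0.914286, fail to reject H0 at alpha = 0.05.


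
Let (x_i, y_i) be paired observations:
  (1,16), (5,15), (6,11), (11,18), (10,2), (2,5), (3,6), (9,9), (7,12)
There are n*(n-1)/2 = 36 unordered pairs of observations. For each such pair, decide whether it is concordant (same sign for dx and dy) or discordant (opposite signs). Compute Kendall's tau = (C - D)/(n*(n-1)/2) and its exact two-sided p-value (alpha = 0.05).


Step 1: Enumerate the 36 unordered pairs (i,j) with i<j and classify each by sign(x_j-x_i) * sign(y_j-y_i).
  (1,2):dx=+4,dy=-1->D; (1,3):dx=+5,dy=-5->D; (1,4):dx=+10,dy=+2->C; (1,5):dx=+9,dy=-14->D
  (1,6):dx=+1,dy=-11->D; (1,7):dx=+2,dy=-10->D; (1,8):dx=+8,dy=-7->D; (1,9):dx=+6,dy=-4->D
  (2,3):dx=+1,dy=-4->D; (2,4):dx=+6,dy=+3->C; (2,5):dx=+5,dy=-13->D; (2,6):dx=-3,dy=-10->C
  (2,7):dx=-2,dy=-9->C; (2,8):dx=+4,dy=-6->D; (2,9):dx=+2,dy=-3->D; (3,4):dx=+5,dy=+7->C
  (3,5):dx=+4,dy=-9->D; (3,6):dx=-4,dy=-6->C; (3,7):dx=-3,dy=-5->C; (3,8):dx=+3,dy=-2->D
  (3,9):dx=+1,dy=+1->C; (4,5):dx=-1,dy=-16->C; (4,6):dx=-9,dy=-13->C; (4,7):dx=-8,dy=-12->C
  (4,8):dx=-2,dy=-9->C; (4,9):dx=-4,dy=-6->C; (5,6):dx=-8,dy=+3->D; (5,7):dx=-7,dy=+4->D
  (5,8):dx=-1,dy=+7->D; (5,9):dx=-3,dy=+10->D; (6,7):dx=+1,dy=+1->C; (6,8):dx=+7,dy=+4->C
  (6,9):dx=+5,dy=+7->C; (7,8):dx=+6,dy=+3->C; (7,9):dx=+4,dy=+6->C; (8,9):dx=-2,dy=+3->D
Step 2: C = 18, D = 18, total pairs = 36.
Step 3: tau = (C - D)/(n(n-1)/2) = (18 - 18)/36 = 0.000000.
Step 4: Exact two-sided p-value (enumerate n! = 362880 permutations of y under H0): p = 1.000000.
Step 5: alpha = 0.05. fail to reject H0.

tau_b = 0.0000 (C=18, D=18), p = 1.000000, fail to reject H0.


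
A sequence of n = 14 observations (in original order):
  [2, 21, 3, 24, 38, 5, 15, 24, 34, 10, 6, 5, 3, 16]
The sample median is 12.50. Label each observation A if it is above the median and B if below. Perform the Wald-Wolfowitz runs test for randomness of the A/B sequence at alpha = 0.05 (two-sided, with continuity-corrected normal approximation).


Step 1: Compute median = 12.50; label A = above, B = below.
Labels in order: BABAABAAABBBBA  (n_A = 7, n_B = 7)
Step 2: Count runs R = 8.
Step 3: Under H0 (random ordering), E[R] = 2*n_A*n_B/(n_A+n_B) + 1 = 2*7*7/14 + 1 = 8.0000.
        Var[R] = 2*n_A*n_B*(2*n_A*n_B - n_A - n_B) / ((n_A+n_B)^2 * (n_A+n_B-1)) = 8232/2548 = 3.2308.
        SD[R] = 1.7974.
Step 4: R = E[R], so z = 0 with no continuity correction.
Step 5: Two-sided p-value via normal approximation = 2*(1 - Phi(|z|)) = 1.000000.
Step 6: alpha = 0.05. fail to reject H0.

R = 8, z = 0.0000, p = 1.000000, fail to reject H0.


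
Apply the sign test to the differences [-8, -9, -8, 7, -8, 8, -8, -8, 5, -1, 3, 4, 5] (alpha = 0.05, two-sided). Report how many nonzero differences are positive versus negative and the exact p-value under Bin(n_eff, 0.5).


Step 1: Discard zero differences. Original n = 13; n_eff = number of nonzero differences = 13.
Nonzero differences (with sign): -8, -9, -8, +7, -8, +8, -8, -8, +5, -1, +3, +4, +5
Step 2: Count signs: positive = 6, negative = 7.
Step 3: Under H0: P(positive) = 0.5, so the number of positives S ~ Bin(13, 0.5).
Step 4: Two-sided exact p-value = sum of Bin(13,0.5) probabilities at or below the observed probability = 1.000000.
Step 5: alpha = 0.05. fail to reject H0.

n_eff = 13, pos = 6, neg = 7, p = 1.000000, fail to reject H0.


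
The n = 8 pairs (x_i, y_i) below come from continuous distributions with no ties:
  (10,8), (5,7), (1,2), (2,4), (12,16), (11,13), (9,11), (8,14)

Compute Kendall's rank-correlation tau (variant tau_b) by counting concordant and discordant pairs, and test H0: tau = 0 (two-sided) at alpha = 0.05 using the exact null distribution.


Step 1: Enumerate the 28 unordered pairs (i,j) with i<j and classify each by sign(x_j-x_i) * sign(y_j-y_i).
  (1,2):dx=-5,dy=-1->C; (1,3):dx=-9,dy=-6->C; (1,4):dx=-8,dy=-4->C; (1,5):dx=+2,dy=+8->C
  (1,6):dx=+1,dy=+5->C; (1,7):dx=-1,dy=+3->D; (1,8):dx=-2,dy=+6->D; (2,3):dx=-4,dy=-5->C
  (2,4):dx=-3,dy=-3->C; (2,5):dx=+7,dy=+9->C; (2,6):dx=+6,dy=+6->C; (2,7):dx=+4,dy=+4->C
  (2,8):dx=+3,dy=+7->C; (3,4):dx=+1,dy=+2->C; (3,5):dx=+11,dy=+14->C; (3,6):dx=+10,dy=+11->C
  (3,7):dx=+8,dy=+9->C; (3,8):dx=+7,dy=+12->C; (4,5):dx=+10,dy=+12->C; (4,6):dx=+9,dy=+9->C
  (4,7):dx=+7,dy=+7->C; (4,8):dx=+6,dy=+10->C; (5,6):dx=-1,dy=-3->C; (5,7):dx=-3,dy=-5->C
  (5,8):dx=-4,dy=-2->C; (6,7):dx=-2,dy=-2->C; (6,8):dx=-3,dy=+1->D; (7,8):dx=-1,dy=+3->D
Step 2: C = 24, D = 4, total pairs = 28.
Step 3: tau = (C - D)/(n(n-1)/2) = (24 - 4)/28 = 0.714286.
Step 4: Exact two-sided p-value (enumerate n! = 40320 permutations of y under H0): p = 0.014137.
Step 5: alpha = 0.05. reject H0.

tau_b = 0.7143 (C=24, D=4), p = 0.014137, reject H0.


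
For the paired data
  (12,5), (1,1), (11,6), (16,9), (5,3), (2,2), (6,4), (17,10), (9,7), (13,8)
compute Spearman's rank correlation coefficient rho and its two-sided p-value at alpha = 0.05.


Step 1: Rank x and y separately (midranks; no ties here).
rank(x): 12->7, 1->1, 11->6, 16->9, 5->3, 2->2, 6->4, 17->10, 9->5, 13->8
rank(y): 5->5, 1->1, 6->6, 9->9, 3->3, 2->2, 4->4, 10->10, 7->7, 8->8
Step 2: d_i = R_x(i) - R_y(i); compute d_i^2.
  (7-5)^2=4, (1-1)^2=0, (6-6)^2=0, (9-9)^2=0, (3-3)^2=0, (2-2)^2=0, (4-4)^2=0, (10-10)^2=0, (5-7)^2=4, (8-8)^2=0
sum(d^2) = 8.
Step 3: rho = 1 - 6*8 / (10*(10^2 - 1)) = 1 - 48/990 = 0.951515.
Step 4: Under H0, t = rho * sqrt((n-2)/(1-rho^2)) = 8.7493 ~ t(8).
Step 5: Two-sided p-value from the t-distribution with 8 df = 0.000023.
Step 6: alpha = 0.05. reject H0.

rho = 0.9515, p = 0.000023, reject H0 at alpha = 0.05.


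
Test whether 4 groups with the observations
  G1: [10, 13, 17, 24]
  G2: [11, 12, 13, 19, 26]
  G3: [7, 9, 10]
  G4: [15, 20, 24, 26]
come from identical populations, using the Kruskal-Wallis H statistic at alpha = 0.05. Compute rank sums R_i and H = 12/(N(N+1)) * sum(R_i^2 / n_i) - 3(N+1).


Step 1: Combine all N = 16 observations and assign midranks.
sorted (value, group, rank): (7,G3,1), (9,G3,2), (10,G1,3.5), (10,G3,3.5), (11,G2,5), (12,G2,6), (13,G1,7.5), (13,G2,7.5), (15,G4,9), (17,G1,10), (19,G2,11), (20,G4,12), (24,G1,13.5), (24,G4,13.5), (26,G2,15.5), (26,G4,15.5)
Step 2: Sum ranks within each group.
R_1 = 34.5 (n_1 = 4)
R_2 = 45 (n_2 = 5)
R_3 = 6.5 (n_3 = 3)
R_4 = 50 (n_4 = 4)
Step 3: H = 12/(N(N+1)) * sum(R_i^2/n_i) - 3(N+1)
     = 12/(16*17) * (34.5^2/4 + 45^2/5 + 6.5^2/3 + 50^2/4) - 3*17
     = 0.044118 * 1341.65 - 51
     = 8.190257.
Step 4: Ties present; correction factor C = 1 - 24/(16^3 - 16) = 0.994118. Corrected H = 8.190257 / 0.994118 = 8.238720.
Step 5: Under H0, H ~ chi^2(3); p-value = 0.041327.
Step 6: alpha = 0.05. reject H0.

H = 8.2387, df = 3, p = 0.041327, reject H0.


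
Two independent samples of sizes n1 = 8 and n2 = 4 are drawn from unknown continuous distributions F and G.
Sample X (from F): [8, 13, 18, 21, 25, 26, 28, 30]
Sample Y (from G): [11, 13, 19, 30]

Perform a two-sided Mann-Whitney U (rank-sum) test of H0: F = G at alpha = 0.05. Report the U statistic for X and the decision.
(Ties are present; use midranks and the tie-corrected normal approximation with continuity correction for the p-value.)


Step 1: Combine and sort all 12 observations; assign midranks.
sorted (value, group): (8,X), (11,Y), (13,X), (13,Y), (18,X), (19,Y), (21,X), (25,X), (26,X), (28,X), (30,X), (30,Y)
ranks: 8->1, 11->2, 13->3.5, 13->3.5, 18->5, 19->6, 21->7, 25->8, 26->9, 28->10, 30->11.5, 30->11.5
Step 2: Rank sum for X: R1 = 1 + 3.5 + 5 + 7 + 8 + 9 + 10 + 11.5 = 55.
Step 3: U_X = R1 - n1(n1+1)/2 = 55 - 8*9/2 = 55 - 36 = 19.
       U_Y = n1*n2 - U_X = 32 - 19 = 13.
Step 4: Ties are present, so use the tie-corrected normal approximation (with continuity correction) for the p-value.
Step 5: p-value = 0.670038; compare to alpha = 0.05. fail to reject H0.

U_X = 19, p = 0.670038, fail to reject H0 at alpha = 0.05.


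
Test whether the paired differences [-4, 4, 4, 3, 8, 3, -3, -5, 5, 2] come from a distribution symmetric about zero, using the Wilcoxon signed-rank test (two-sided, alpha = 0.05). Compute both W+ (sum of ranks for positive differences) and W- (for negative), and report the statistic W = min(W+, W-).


Step 1: Drop any zero differences (none here) and take |d_i|.
|d| = [4, 4, 4, 3, 8, 3, 3, 5, 5, 2]
Step 2: Midrank |d_i| (ties get averaged ranks).
ranks: |4|->6, |4|->6, |4|->6, |3|->3, |8|->10, |3|->3, |3|->3, |5|->8.5, |5|->8.5, |2|->1
Step 3: Attach original signs; sum ranks with positive sign and with negative sign.
W+ = 6 + 6 + 3 + 10 + 3 + 8.5 + 1 = 37.5
W- = 6 + 3 + 8.5 = 17.5
(Check: W+ + W- = 55 should equal n(n+1)/2 = 55.)
Step 4: Test statistic W = min(W+, W-) = 17.5.
Step 5: Ties in |d|, so use the tie-corrected normal approximation.
        E[W] = n(n+1)/4 = 10*11/4 = 27.5.
        Tie groups: |d|=3 (t=3), |d|=4 (t=3), |d|=5 (t=2); sum(t^3 - t) = 54.
        Var[W] = n(n+1)(2n+1)/24 - sum(t^3-t)/48 = 2310/24 - 54/48 = 95.125.
        z = (W - E[W]) / sqrt(Var[W]) = (17.5 - 27.5) / 9.7532 = -1.0253.
        Two-sided p = 2*Phi(z) = 0.305220.
Step 6: alpha = 0.05. fail to reject H0.

W+ = 37.5, W- = 17.5, W = min = 17.5, p = 0.305220, fail to reject H0.


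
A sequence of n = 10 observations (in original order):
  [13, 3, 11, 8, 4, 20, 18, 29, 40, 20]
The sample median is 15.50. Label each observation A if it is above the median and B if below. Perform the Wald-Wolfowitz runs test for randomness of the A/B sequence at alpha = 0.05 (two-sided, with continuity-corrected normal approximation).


Step 1: Compute median = 15.50; label A = above, B = below.
Labels in order: BBBBBAAAAA  (n_A = 5, n_B = 5)
Step 2: Count runs R = 2.
Step 3: Under H0 (random ordering), E[R] = 2*n_A*n_B/(n_A+n_B) + 1 = 2*5*5/10 + 1 = 6.0000.
        Var[R] = 2*n_A*n_B*(2*n_A*n_B - n_A - n_B) / ((n_A+n_B)^2 * (n_A+n_B-1)) = 2000/900 = 2.2222.
        SD[R] = 1.4907.
Step 4: Continuity-corrected z = (R + 0.5 - E[R]) / SD[R] = (2 + 0.5 - 6.0000) / 1.4907 = -2.3479.
Step 5: Two-sided p-value via normal approximation = 2*(1 - Phi(|z|)) = 0.018881.
Step 6: alpha = 0.05. reject H0.

R = 2, z = -2.3479, p = 0.018881, reject H0.


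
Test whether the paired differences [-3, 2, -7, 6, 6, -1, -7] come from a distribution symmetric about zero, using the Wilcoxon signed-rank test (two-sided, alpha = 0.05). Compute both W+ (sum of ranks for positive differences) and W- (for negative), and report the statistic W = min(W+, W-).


Step 1: Drop any zero differences (none here) and take |d_i|.
|d| = [3, 2, 7, 6, 6, 1, 7]
Step 2: Midrank |d_i| (ties get averaged ranks).
ranks: |3|->3, |2|->2, |7|->6.5, |6|->4.5, |6|->4.5, |1|->1, |7|->6.5
Step 3: Attach original signs; sum ranks with positive sign and with negative sign.
W+ = 2 + 4.5 + 4.5 = 11
W- = 3 + 6.5 + 1 + 6.5 = 17
(Check: W+ + W- = 28 should equal n(n+1)/2 = 28.)
Step 4: Test statistic W = min(W+, W-) = 11.
Step 5: Ties in |d|, so use the tie-corrected normal approximation.
        E[W] = n(n+1)/4 = 7*8/4 = 14.
        Tie groups: |d|=6 (t=2), |d|=7 (t=2); sum(t^3 - t) = 12.
        Var[W] = n(n+1)(2n+1)/24 - sum(t^3-t)/48 = 840/24 - 12/48 = 34.75.
        z = (W - E[W]) / sqrt(Var[W]) = (11 - 14) / 5.8949 = -0.5089.
        Two-sided p = 2*Phi(z) = 0.610813.
Step 6: alpha = 0.05. fail to reject H0.

W+ = 11, W- = 17, W = min = 11, p = 0.610813, fail to reject H0.


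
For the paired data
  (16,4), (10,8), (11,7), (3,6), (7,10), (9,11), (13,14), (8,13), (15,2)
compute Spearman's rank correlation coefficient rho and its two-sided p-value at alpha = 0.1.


Step 1: Rank x and y separately (midranks; no ties here).
rank(x): 16->9, 10->5, 11->6, 3->1, 7->2, 9->4, 13->7, 8->3, 15->8
rank(y): 4->2, 8->5, 7->4, 6->3, 10->6, 11->7, 14->9, 13->8, 2->1
Step 2: d_i = R_x(i) - R_y(i); compute d_i^2.
  (9-2)^2=49, (5-5)^2=0, (6-4)^2=4, (1-3)^2=4, (2-6)^2=16, (4-7)^2=9, (7-9)^2=4, (3-8)^2=25, (8-1)^2=49
sum(d^2) = 160.
Step 3: rho = 1 - 6*160 / (9*(9^2 - 1)) = 1 - 960/720 = -0.333333.
Step 4: Under H0, t = rho * sqrt((n-2)/(1-rho^2)) = -0.9354 ~ t(7).
Step 5: Two-sided p-value from the t-distribution with 7 df = 0.380713.
Step 6: alpha = 0.1. fail to reject H0.

rho = -0.3333, p = 0.380713, fail to reject H0 at alpha = 0.1.


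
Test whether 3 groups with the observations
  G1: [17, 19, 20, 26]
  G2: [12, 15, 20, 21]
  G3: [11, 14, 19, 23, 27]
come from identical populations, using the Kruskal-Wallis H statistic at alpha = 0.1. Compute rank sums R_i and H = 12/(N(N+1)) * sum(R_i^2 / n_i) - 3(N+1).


Step 1: Combine all N = 13 observations and assign midranks.
sorted (value, group, rank): (11,G3,1), (12,G2,2), (14,G3,3), (15,G2,4), (17,G1,5), (19,G1,6.5), (19,G3,6.5), (20,G1,8.5), (20,G2,8.5), (21,G2,10), (23,G3,11), (26,G1,12), (27,G3,13)
Step 2: Sum ranks within each group.
R_1 = 32 (n_1 = 4)
R_2 = 24.5 (n_2 = 4)
R_3 = 34.5 (n_3 = 5)
Step 3: H = 12/(N(N+1)) * sum(R_i^2/n_i) - 3(N+1)
     = 12/(13*14) * (32^2/4 + 24.5^2/4 + 34.5^2/5) - 3*14
     = 0.065934 * 644.112 - 42
     = 0.468956.
Step 4: Ties present; correction factor C = 1 - 12/(13^3 - 13) = 0.994505. Corrected H = 0.468956 / 0.994505 = 0.471547.
Step 5: Under H0, H ~ chi^2(2); p-value = 0.789960.
Step 6: alpha = 0.1. fail to reject H0.

H = 0.4715, df = 2, p = 0.789960, fail to reject H0.


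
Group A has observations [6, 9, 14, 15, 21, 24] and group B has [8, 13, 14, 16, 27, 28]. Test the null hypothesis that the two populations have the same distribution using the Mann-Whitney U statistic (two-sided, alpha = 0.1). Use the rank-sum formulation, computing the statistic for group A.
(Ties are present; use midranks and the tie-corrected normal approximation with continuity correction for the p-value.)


Step 1: Combine and sort all 12 observations; assign midranks.
sorted (value, group): (6,X), (8,Y), (9,X), (13,Y), (14,X), (14,Y), (15,X), (16,Y), (21,X), (24,X), (27,Y), (28,Y)
ranks: 6->1, 8->2, 9->3, 13->4, 14->5.5, 14->5.5, 15->7, 16->8, 21->9, 24->10, 27->11, 28->12
Step 2: Rank sum for X: R1 = 1 + 3 + 5.5 + 7 + 9 + 10 = 35.5.
Step 3: U_X = R1 - n1(n1+1)/2 = 35.5 - 6*7/2 = 35.5 - 21 = 14.5.
       U_Y = n1*n2 - U_X = 36 - 14.5 = 21.5.
Step 4: Ties are present, so use the tie-corrected normal approximation (with continuity correction) for the p-value.
Step 5: p-value = 0.630356; compare to alpha = 0.1. fail to reject H0.

U_X = 14.5, p = 0.630356, fail to reject H0 at alpha = 0.1.


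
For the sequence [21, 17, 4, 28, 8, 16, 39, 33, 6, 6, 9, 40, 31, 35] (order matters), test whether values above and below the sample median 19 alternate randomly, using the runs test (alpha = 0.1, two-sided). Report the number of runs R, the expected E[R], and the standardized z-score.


Step 1: Compute median = 19; label A = above, B = below.
Labels in order: ABBABBAABBBAAA  (n_A = 7, n_B = 7)
Step 2: Count runs R = 7.
Step 3: Under H0 (random ordering), E[R] = 2*n_A*n_B/(n_A+n_B) + 1 = 2*7*7/14 + 1 = 8.0000.
        Var[R] = 2*n_A*n_B*(2*n_A*n_B - n_A - n_B) / ((n_A+n_B)^2 * (n_A+n_B-1)) = 8232/2548 = 3.2308.
        SD[R] = 1.7974.
Step 4: Continuity-corrected z = (R + 0.5 - E[R]) / SD[R] = (7 + 0.5 - 8.0000) / 1.7974 = -0.2782.
Step 5: Two-sided p-value via normal approximation = 2*(1 - Phi(|z|)) = 0.780879.
Step 6: alpha = 0.1. fail to reject H0.

R = 7, z = -0.2782, p = 0.780879, fail to reject H0.


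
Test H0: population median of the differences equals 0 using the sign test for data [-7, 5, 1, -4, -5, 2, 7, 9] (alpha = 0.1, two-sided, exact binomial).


Step 1: Discard zero differences. Original n = 8; n_eff = number of nonzero differences = 8.
Nonzero differences (with sign): -7, +5, +1, -4, -5, +2, +7, +9
Step 2: Count signs: positive = 5, negative = 3.
Step 3: Under H0: P(positive) = 0.5, so the number of positives S ~ Bin(8, 0.5).
Step 4: Two-sided exact p-value = sum of Bin(8,0.5) probabilities at or below the observed probability = 0.726562.
Step 5: alpha = 0.1. fail to reject H0.

n_eff = 8, pos = 5, neg = 3, p = 0.726562, fail to reject H0.


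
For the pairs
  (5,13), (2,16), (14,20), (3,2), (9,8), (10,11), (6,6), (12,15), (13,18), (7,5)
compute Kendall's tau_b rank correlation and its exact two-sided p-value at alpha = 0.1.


Step 1: Enumerate the 45 unordered pairs (i,j) with i<j and classify each by sign(x_j-x_i) * sign(y_j-y_i).
  (1,2):dx=-3,dy=+3->D; (1,3):dx=+9,dy=+7->C; (1,4):dx=-2,dy=-11->C; (1,5):dx=+4,dy=-5->D
  (1,6):dx=+5,dy=-2->D; (1,7):dx=+1,dy=-7->D; (1,8):dx=+7,dy=+2->C; (1,9):dx=+8,dy=+5->C
  (1,10):dx=+2,dy=-8->D; (2,3):dx=+12,dy=+4->C; (2,4):dx=+1,dy=-14->D; (2,5):dx=+7,dy=-8->D
  (2,6):dx=+8,dy=-5->D; (2,7):dx=+4,dy=-10->D; (2,8):dx=+10,dy=-1->D; (2,9):dx=+11,dy=+2->C
  (2,10):dx=+5,dy=-11->D; (3,4):dx=-11,dy=-18->C; (3,5):dx=-5,dy=-12->C; (3,6):dx=-4,dy=-9->C
  (3,7):dx=-8,dy=-14->C; (3,8):dx=-2,dy=-5->C; (3,9):dx=-1,dy=-2->C; (3,10):dx=-7,dy=-15->C
  (4,5):dx=+6,dy=+6->C; (4,6):dx=+7,dy=+9->C; (4,7):dx=+3,dy=+4->C; (4,8):dx=+9,dy=+13->C
  (4,9):dx=+10,dy=+16->C; (4,10):dx=+4,dy=+3->C; (5,6):dx=+1,dy=+3->C; (5,7):dx=-3,dy=-2->C
  (5,8):dx=+3,dy=+7->C; (5,9):dx=+4,dy=+10->C; (5,10):dx=-2,dy=-3->C; (6,7):dx=-4,dy=-5->C
  (6,8):dx=+2,dy=+4->C; (6,9):dx=+3,dy=+7->C; (6,10):dx=-3,dy=-6->C; (7,8):dx=+6,dy=+9->C
  (7,9):dx=+7,dy=+12->C; (7,10):dx=+1,dy=-1->D; (8,9):dx=+1,dy=+3->C; (8,10):dx=-5,dy=-10->C
  (9,10):dx=-6,dy=-13->C
Step 2: C = 33, D = 12, total pairs = 45.
Step 3: tau = (C - D)/(n(n-1)/2) = (33 - 12)/45 = 0.466667.
Step 4: Exact two-sided p-value (enumerate n! = 3628800 permutations of y under H0): p = 0.072550.
Step 5: alpha = 0.1. reject H0.

tau_b = 0.4667 (C=33, D=12), p = 0.072550, reject H0.


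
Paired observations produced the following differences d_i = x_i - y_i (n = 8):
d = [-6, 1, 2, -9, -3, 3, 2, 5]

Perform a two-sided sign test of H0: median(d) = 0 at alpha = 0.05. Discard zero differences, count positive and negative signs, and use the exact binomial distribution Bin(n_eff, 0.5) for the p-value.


Step 1: Discard zero differences. Original n = 8; n_eff = number of nonzero differences = 8.
Nonzero differences (with sign): -6, +1, +2, -9, -3, +3, +2, +5
Step 2: Count signs: positive = 5, negative = 3.
Step 3: Under H0: P(positive) = 0.5, so the number of positives S ~ Bin(8, 0.5).
Step 4: Two-sided exact p-value = sum of Bin(8,0.5) probabilities at or below the observed probability = 0.726562.
Step 5: alpha = 0.05. fail to reject H0.

n_eff = 8, pos = 5, neg = 3, p = 0.726562, fail to reject H0.


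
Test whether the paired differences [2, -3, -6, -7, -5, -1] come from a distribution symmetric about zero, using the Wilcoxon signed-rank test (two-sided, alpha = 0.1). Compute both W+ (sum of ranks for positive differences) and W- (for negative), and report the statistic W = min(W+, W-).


Step 1: Drop any zero differences (none here) and take |d_i|.
|d| = [2, 3, 6, 7, 5, 1]
Step 2: Midrank |d_i| (ties get averaged ranks).
ranks: |2|->2, |3|->3, |6|->5, |7|->6, |5|->4, |1|->1
Step 3: Attach original signs; sum ranks with positive sign and with negative sign.
W+ = 2 = 2
W- = 3 + 5 + 6 + 4 + 1 = 19
(Check: W+ + W- = 21 should equal n(n+1)/2 = 21.)
Step 4: Test statistic W = min(W+, W-) = 2.
Step 5: No ties, so the exact null distribution over the 2^6 = 64 sign assignments gives the two-sided p-value = 0.093750.
Step 6: alpha = 0.1. reject H0.

W+ = 2, W- = 19, W = min = 2, p = 0.093750, reject H0.


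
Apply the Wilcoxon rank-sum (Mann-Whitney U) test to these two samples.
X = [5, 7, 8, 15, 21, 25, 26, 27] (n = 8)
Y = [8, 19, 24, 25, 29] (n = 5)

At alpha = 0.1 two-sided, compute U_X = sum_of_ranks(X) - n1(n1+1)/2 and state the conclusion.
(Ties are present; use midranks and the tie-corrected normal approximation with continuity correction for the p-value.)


Step 1: Combine and sort all 13 observations; assign midranks.
sorted (value, group): (5,X), (7,X), (8,X), (8,Y), (15,X), (19,Y), (21,X), (24,Y), (25,X), (25,Y), (26,X), (27,X), (29,Y)
ranks: 5->1, 7->2, 8->3.5, 8->3.5, 15->5, 19->6, 21->7, 24->8, 25->9.5, 25->9.5, 26->11, 27->12, 29->13
Step 2: Rank sum for X: R1 = 1 + 2 + 3.5 + 5 + 7 + 9.5 + 11 + 12 = 51.
Step 3: U_X = R1 - n1(n1+1)/2 = 51 - 8*9/2 = 51 - 36 = 15.
       U_Y = n1*n2 - U_X = 40 - 15 = 25.
Step 4: Ties are present, so use the tie-corrected normal approximation (with continuity correction) for the p-value.
Step 5: p-value = 0.508901; compare to alpha = 0.1. fail to reject H0.

U_X = 15, p = 0.508901, fail to reject H0 at alpha = 0.1.


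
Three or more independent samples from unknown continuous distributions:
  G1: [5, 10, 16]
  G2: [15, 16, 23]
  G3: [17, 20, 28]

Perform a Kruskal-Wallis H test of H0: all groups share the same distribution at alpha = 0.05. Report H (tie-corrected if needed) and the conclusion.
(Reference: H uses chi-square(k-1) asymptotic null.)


Step 1: Combine all N = 9 observations and assign midranks.
sorted (value, group, rank): (5,G1,1), (10,G1,2), (15,G2,3), (16,G1,4.5), (16,G2,4.5), (17,G3,6), (20,G3,7), (23,G2,8), (28,G3,9)
Step 2: Sum ranks within each group.
R_1 = 7.5 (n_1 = 3)
R_2 = 15.5 (n_2 = 3)
R_3 = 22 (n_3 = 3)
Step 3: H = 12/(N(N+1)) * sum(R_i^2/n_i) - 3(N+1)
     = 12/(9*10) * (7.5^2/3 + 15.5^2/3 + 22^2/3) - 3*10
     = 0.133333 * 260.167 - 30
     = 4.688889.
Step 4: Ties present; correction factor C = 1 - 6/(9^3 - 9) = 0.991667. Corrected H = 4.688889 / 0.991667 = 4.728291.
Step 5: Under H0, H ~ chi^2(2); p-value = 0.094030.
Step 6: alpha = 0.05. fail to reject H0.

H = 4.7283, df = 2, p = 0.094030, fail to reject H0.


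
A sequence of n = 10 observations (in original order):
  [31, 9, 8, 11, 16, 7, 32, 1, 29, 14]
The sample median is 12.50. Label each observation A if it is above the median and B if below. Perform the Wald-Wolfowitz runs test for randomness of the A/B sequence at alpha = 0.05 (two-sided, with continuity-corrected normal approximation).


Step 1: Compute median = 12.50; label A = above, B = below.
Labels in order: ABBBABABAA  (n_A = 5, n_B = 5)
Step 2: Count runs R = 7.
Step 3: Under H0 (random ordering), E[R] = 2*n_A*n_B/(n_A+n_B) + 1 = 2*5*5/10 + 1 = 6.0000.
        Var[R] = 2*n_A*n_B*(2*n_A*n_B - n_A - n_B) / ((n_A+n_B)^2 * (n_A+n_B-1)) = 2000/900 = 2.2222.
        SD[R] = 1.4907.
Step 4: Continuity-corrected z = (R - 0.5 - E[R]) / SD[R] = (7 - 0.5 - 6.0000) / 1.4907 = 0.3354.
Step 5: Two-sided p-value via normal approximation = 2*(1 - Phi(|z|)) = 0.737316.
Step 6: alpha = 0.05. fail to reject H0.

R = 7, z = 0.3354, p = 0.737316, fail to reject H0.


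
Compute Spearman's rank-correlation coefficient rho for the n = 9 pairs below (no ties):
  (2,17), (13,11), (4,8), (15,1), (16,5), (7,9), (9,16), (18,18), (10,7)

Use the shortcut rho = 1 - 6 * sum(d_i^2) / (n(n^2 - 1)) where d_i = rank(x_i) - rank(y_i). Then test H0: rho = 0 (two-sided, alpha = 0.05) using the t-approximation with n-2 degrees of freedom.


Step 1: Rank x and y separately (midranks; no ties here).
rank(x): 2->1, 13->6, 4->2, 15->7, 16->8, 7->3, 9->4, 18->9, 10->5
rank(y): 17->8, 11->6, 8->4, 1->1, 5->2, 9->5, 16->7, 18->9, 7->3
Step 2: d_i = R_x(i) - R_y(i); compute d_i^2.
  (1-8)^2=49, (6-6)^2=0, (2-4)^2=4, (7-1)^2=36, (8-2)^2=36, (3-5)^2=4, (4-7)^2=9, (9-9)^2=0, (5-3)^2=4
sum(d^2) = 142.
Step 3: rho = 1 - 6*142 / (9*(9^2 - 1)) = 1 - 852/720 = -0.183333.
Step 4: Under H0, t = rho * sqrt((n-2)/(1-rho^2)) = -0.4934 ~ t(7).
Step 5: Two-sided p-value from the t-distribution with 7 df = 0.636820.
Step 6: alpha = 0.05. fail to reject H0.

rho = -0.1833, p = 0.636820, fail to reject H0 at alpha = 0.05.


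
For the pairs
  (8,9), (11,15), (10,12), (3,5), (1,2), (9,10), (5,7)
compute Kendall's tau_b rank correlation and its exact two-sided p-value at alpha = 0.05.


Step 1: Enumerate the 21 unordered pairs (i,j) with i<j and classify each by sign(x_j-x_i) * sign(y_j-y_i).
  (1,2):dx=+3,dy=+6->C; (1,3):dx=+2,dy=+3->C; (1,4):dx=-5,dy=-4->C; (1,5):dx=-7,dy=-7->C
  (1,6):dx=+1,dy=+1->C; (1,7):dx=-3,dy=-2->C; (2,3):dx=-1,dy=-3->C; (2,4):dx=-8,dy=-10->C
  (2,5):dx=-10,dy=-13->C; (2,6):dx=-2,dy=-5->C; (2,7):dx=-6,dy=-8->C; (3,4):dx=-7,dy=-7->C
  (3,5):dx=-9,dy=-10->C; (3,6):dx=-1,dy=-2->C; (3,7):dx=-5,dy=-5->C; (4,5):dx=-2,dy=-3->C
  (4,6):dx=+6,dy=+5->C; (4,7):dx=+2,dy=+2->C; (5,6):dx=+8,dy=+8->C; (5,7):dx=+4,dy=+5->C
  (6,7):dx=-4,dy=-3->C
Step 2: C = 21, D = 0, total pairs = 21.
Step 3: tau = (C - D)/(n(n-1)/2) = (21 - 0)/21 = 1.000000.
Step 4: Exact two-sided p-value (enumerate n! = 5040 permutations of y under H0): p = 0.000397.
Step 5: alpha = 0.05. reject H0.

tau_b = 1.0000 (C=21, D=0), p = 0.000397, reject H0.
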